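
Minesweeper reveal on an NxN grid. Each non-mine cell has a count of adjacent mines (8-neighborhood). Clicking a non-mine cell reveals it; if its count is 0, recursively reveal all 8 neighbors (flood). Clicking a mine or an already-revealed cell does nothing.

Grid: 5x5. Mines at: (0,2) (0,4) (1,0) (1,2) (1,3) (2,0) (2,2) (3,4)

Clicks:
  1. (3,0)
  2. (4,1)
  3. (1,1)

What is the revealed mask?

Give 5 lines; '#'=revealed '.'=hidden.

Click 1 (3,0) count=1: revealed 1 new [(3,0)] -> total=1
Click 2 (4,1) count=0: revealed 7 new [(3,1) (3,2) (3,3) (4,0) (4,1) (4,2) (4,3)] -> total=8
Click 3 (1,1) count=5: revealed 1 new [(1,1)] -> total=9

Answer: .....
.#...
.....
####.
####.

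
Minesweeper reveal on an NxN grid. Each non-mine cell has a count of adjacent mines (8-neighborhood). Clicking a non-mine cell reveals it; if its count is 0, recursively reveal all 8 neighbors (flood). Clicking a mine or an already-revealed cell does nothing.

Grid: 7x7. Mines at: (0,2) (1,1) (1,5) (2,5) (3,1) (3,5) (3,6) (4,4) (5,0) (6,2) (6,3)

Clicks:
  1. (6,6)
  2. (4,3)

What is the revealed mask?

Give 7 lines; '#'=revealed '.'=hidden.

Answer: .......
.......
.......
.......
...#.##
....###
....###

Derivation:
Click 1 (6,6) count=0: revealed 8 new [(4,5) (4,6) (5,4) (5,5) (5,6) (6,4) (6,5) (6,6)] -> total=8
Click 2 (4,3) count=1: revealed 1 new [(4,3)] -> total=9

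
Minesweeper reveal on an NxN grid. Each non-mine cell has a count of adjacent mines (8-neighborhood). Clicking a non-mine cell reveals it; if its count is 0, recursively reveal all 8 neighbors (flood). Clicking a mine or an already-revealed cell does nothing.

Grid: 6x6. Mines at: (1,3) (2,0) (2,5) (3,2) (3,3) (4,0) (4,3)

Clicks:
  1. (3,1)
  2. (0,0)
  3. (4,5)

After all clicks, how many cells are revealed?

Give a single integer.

Click 1 (3,1) count=3: revealed 1 new [(3,1)] -> total=1
Click 2 (0,0) count=0: revealed 6 new [(0,0) (0,1) (0,2) (1,0) (1,1) (1,2)] -> total=7
Click 3 (4,5) count=0: revealed 6 new [(3,4) (3,5) (4,4) (4,5) (5,4) (5,5)] -> total=13

Answer: 13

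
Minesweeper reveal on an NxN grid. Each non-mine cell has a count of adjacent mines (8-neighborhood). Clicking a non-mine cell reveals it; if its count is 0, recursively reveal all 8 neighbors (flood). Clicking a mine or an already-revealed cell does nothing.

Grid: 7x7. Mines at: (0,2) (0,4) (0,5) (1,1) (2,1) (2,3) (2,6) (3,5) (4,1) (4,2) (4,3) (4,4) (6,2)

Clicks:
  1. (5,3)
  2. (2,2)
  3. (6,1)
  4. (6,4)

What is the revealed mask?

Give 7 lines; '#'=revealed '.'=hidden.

Click 1 (5,3) count=4: revealed 1 new [(5,3)] -> total=1
Click 2 (2,2) count=3: revealed 1 new [(2,2)] -> total=2
Click 3 (6,1) count=1: revealed 1 new [(6,1)] -> total=3
Click 4 (6,4) count=0: revealed 9 new [(4,5) (4,6) (5,4) (5,5) (5,6) (6,3) (6,4) (6,5) (6,6)] -> total=12

Answer: .......
.......
..#....
.......
.....##
...####
.#.####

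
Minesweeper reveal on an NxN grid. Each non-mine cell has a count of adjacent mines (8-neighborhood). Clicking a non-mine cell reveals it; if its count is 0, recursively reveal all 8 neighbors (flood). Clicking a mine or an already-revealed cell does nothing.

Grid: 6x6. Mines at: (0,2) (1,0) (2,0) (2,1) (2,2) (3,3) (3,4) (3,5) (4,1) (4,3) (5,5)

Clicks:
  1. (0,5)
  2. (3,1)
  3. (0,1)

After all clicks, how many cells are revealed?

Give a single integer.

Answer: 11

Derivation:
Click 1 (0,5) count=0: revealed 9 new [(0,3) (0,4) (0,5) (1,3) (1,4) (1,5) (2,3) (2,4) (2,5)] -> total=9
Click 2 (3,1) count=4: revealed 1 new [(3,1)] -> total=10
Click 3 (0,1) count=2: revealed 1 new [(0,1)] -> total=11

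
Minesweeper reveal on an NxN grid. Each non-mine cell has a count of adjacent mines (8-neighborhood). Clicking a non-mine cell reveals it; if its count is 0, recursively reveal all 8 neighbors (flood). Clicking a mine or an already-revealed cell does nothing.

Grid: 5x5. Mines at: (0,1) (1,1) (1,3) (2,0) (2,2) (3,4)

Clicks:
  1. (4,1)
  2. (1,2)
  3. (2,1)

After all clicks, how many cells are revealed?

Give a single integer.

Answer: 10

Derivation:
Click 1 (4,1) count=0: revealed 8 new [(3,0) (3,1) (3,2) (3,3) (4,0) (4,1) (4,2) (4,3)] -> total=8
Click 2 (1,2) count=4: revealed 1 new [(1,2)] -> total=9
Click 3 (2,1) count=3: revealed 1 new [(2,1)] -> total=10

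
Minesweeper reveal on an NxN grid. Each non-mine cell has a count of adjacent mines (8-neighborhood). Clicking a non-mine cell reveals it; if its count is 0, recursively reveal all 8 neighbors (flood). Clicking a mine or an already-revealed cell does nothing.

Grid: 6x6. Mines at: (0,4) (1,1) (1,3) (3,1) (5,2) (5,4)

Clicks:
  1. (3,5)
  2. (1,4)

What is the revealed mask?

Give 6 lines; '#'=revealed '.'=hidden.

Click 1 (3,5) count=0: revealed 14 new [(1,4) (1,5) (2,2) (2,3) (2,4) (2,5) (3,2) (3,3) (3,4) (3,5) (4,2) (4,3) (4,4) (4,5)] -> total=14
Click 2 (1,4) count=2: revealed 0 new [(none)] -> total=14

Answer: ......
....##
..####
..####
..####
......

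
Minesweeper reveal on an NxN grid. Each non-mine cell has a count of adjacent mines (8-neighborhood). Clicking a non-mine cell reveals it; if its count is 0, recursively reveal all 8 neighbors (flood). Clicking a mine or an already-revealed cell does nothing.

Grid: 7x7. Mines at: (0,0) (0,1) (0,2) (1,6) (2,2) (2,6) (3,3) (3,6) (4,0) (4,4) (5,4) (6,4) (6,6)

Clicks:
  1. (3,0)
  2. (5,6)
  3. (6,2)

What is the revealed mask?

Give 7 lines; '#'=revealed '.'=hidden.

Answer: .......
.......
.......
#......
.###...
####..#
####...

Derivation:
Click 1 (3,0) count=1: revealed 1 new [(3,0)] -> total=1
Click 2 (5,6) count=1: revealed 1 new [(5,6)] -> total=2
Click 3 (6,2) count=0: revealed 11 new [(4,1) (4,2) (4,3) (5,0) (5,1) (5,2) (5,3) (6,0) (6,1) (6,2) (6,3)] -> total=13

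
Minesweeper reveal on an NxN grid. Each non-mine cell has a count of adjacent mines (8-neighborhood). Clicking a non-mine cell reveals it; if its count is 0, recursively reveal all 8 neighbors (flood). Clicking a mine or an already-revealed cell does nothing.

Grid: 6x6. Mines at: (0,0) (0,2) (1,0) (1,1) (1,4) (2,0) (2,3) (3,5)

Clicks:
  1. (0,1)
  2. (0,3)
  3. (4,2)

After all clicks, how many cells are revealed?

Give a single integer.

Answer: 19

Derivation:
Click 1 (0,1) count=4: revealed 1 new [(0,1)] -> total=1
Click 2 (0,3) count=2: revealed 1 new [(0,3)] -> total=2
Click 3 (4,2) count=0: revealed 17 new [(3,0) (3,1) (3,2) (3,3) (3,4) (4,0) (4,1) (4,2) (4,3) (4,4) (4,5) (5,0) (5,1) (5,2) (5,3) (5,4) (5,5)] -> total=19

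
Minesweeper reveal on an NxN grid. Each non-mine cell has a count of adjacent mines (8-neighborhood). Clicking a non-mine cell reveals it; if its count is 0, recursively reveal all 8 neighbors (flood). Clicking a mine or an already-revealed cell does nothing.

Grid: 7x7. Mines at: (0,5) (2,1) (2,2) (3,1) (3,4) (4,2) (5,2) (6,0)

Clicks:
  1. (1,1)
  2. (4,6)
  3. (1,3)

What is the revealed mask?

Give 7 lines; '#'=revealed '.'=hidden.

Answer: .......
.#.#.##
.....##
.....##
...####
...####
...####

Derivation:
Click 1 (1,1) count=2: revealed 1 new [(1,1)] -> total=1
Click 2 (4,6) count=0: revealed 18 new [(1,5) (1,6) (2,5) (2,6) (3,5) (3,6) (4,3) (4,4) (4,5) (4,6) (5,3) (5,4) (5,5) (5,6) (6,3) (6,4) (6,5) (6,6)] -> total=19
Click 3 (1,3) count=1: revealed 1 new [(1,3)] -> total=20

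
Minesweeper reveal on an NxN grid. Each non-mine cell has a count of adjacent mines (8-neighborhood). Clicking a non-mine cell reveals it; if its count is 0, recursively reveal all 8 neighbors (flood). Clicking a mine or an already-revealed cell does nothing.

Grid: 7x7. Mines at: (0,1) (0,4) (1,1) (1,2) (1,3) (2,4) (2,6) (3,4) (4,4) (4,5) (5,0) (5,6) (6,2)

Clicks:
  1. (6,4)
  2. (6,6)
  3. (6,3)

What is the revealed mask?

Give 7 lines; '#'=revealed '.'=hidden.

Click 1 (6,4) count=0: revealed 6 new [(5,3) (5,4) (5,5) (6,3) (6,4) (6,5)] -> total=6
Click 2 (6,6) count=1: revealed 1 new [(6,6)] -> total=7
Click 3 (6,3) count=1: revealed 0 new [(none)] -> total=7

Answer: .......
.......
.......
.......
.......
...###.
...####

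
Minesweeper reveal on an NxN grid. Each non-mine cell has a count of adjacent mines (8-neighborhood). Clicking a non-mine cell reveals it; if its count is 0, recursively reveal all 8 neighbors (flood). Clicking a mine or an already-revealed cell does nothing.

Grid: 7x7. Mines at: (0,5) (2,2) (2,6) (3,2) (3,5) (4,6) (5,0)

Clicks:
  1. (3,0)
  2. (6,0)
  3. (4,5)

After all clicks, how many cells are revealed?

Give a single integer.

Click 1 (3,0) count=0: revealed 16 new [(0,0) (0,1) (0,2) (0,3) (0,4) (1,0) (1,1) (1,2) (1,3) (1,4) (2,0) (2,1) (3,0) (3,1) (4,0) (4,1)] -> total=16
Click 2 (6,0) count=1: revealed 1 new [(6,0)] -> total=17
Click 3 (4,5) count=2: revealed 1 new [(4,5)] -> total=18

Answer: 18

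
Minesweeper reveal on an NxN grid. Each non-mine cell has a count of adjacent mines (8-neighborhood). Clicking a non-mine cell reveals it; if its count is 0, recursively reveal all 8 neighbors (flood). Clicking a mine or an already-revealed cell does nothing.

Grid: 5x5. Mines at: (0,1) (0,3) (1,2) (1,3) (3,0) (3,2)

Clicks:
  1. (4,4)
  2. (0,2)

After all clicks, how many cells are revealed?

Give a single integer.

Answer: 7

Derivation:
Click 1 (4,4) count=0: revealed 6 new [(2,3) (2,4) (3,3) (3,4) (4,3) (4,4)] -> total=6
Click 2 (0,2) count=4: revealed 1 new [(0,2)] -> total=7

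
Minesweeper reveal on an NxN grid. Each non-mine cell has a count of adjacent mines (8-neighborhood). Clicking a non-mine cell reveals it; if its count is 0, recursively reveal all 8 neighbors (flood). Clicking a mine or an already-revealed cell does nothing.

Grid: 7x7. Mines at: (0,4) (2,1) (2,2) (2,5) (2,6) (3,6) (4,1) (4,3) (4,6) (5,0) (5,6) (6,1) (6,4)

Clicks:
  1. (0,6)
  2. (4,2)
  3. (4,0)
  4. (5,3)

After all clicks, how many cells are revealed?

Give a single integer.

Click 1 (0,6) count=0: revealed 4 new [(0,5) (0,6) (1,5) (1,6)] -> total=4
Click 2 (4,2) count=2: revealed 1 new [(4,2)] -> total=5
Click 3 (4,0) count=2: revealed 1 new [(4,0)] -> total=6
Click 4 (5,3) count=2: revealed 1 new [(5,3)] -> total=7

Answer: 7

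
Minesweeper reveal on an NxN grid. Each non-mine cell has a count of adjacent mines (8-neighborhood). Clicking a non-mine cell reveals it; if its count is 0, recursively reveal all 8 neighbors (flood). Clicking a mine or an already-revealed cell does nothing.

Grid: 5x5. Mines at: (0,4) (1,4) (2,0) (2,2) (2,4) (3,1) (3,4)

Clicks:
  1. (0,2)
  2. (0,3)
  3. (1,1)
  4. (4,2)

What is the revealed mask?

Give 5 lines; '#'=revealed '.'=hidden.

Answer: ####.
####.
.....
.....
..#..

Derivation:
Click 1 (0,2) count=0: revealed 8 new [(0,0) (0,1) (0,2) (0,3) (1,0) (1,1) (1,2) (1,3)] -> total=8
Click 2 (0,3) count=2: revealed 0 new [(none)] -> total=8
Click 3 (1,1) count=2: revealed 0 new [(none)] -> total=8
Click 4 (4,2) count=1: revealed 1 new [(4,2)] -> total=9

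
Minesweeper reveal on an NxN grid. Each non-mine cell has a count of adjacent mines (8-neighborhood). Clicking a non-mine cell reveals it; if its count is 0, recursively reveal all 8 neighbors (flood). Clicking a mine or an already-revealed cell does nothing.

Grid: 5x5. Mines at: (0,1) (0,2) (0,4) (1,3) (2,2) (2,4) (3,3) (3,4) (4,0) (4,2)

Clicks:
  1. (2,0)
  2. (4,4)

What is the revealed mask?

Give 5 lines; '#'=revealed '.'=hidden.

Answer: .....
##...
##...
##...
....#

Derivation:
Click 1 (2,0) count=0: revealed 6 new [(1,0) (1,1) (2,0) (2,1) (3,0) (3,1)] -> total=6
Click 2 (4,4) count=2: revealed 1 new [(4,4)] -> total=7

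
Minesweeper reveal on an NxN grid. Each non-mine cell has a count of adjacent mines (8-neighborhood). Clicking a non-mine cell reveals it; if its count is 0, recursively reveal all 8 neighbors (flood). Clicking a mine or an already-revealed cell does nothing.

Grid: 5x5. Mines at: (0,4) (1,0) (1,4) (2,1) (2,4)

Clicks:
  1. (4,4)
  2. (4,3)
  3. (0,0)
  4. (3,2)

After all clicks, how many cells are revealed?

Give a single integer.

Click 1 (4,4) count=0: revealed 10 new [(3,0) (3,1) (3,2) (3,3) (3,4) (4,0) (4,1) (4,2) (4,3) (4,4)] -> total=10
Click 2 (4,3) count=0: revealed 0 new [(none)] -> total=10
Click 3 (0,0) count=1: revealed 1 new [(0,0)] -> total=11
Click 4 (3,2) count=1: revealed 0 new [(none)] -> total=11

Answer: 11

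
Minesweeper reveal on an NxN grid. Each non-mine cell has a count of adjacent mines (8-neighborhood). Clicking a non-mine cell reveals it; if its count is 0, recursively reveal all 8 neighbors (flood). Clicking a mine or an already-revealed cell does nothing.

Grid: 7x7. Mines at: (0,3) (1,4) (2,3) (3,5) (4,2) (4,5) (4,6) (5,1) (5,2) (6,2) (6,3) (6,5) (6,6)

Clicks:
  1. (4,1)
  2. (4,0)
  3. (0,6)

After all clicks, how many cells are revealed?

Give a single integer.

Answer: 8

Derivation:
Click 1 (4,1) count=3: revealed 1 new [(4,1)] -> total=1
Click 2 (4,0) count=1: revealed 1 new [(4,0)] -> total=2
Click 3 (0,6) count=0: revealed 6 new [(0,5) (0,6) (1,5) (1,6) (2,5) (2,6)] -> total=8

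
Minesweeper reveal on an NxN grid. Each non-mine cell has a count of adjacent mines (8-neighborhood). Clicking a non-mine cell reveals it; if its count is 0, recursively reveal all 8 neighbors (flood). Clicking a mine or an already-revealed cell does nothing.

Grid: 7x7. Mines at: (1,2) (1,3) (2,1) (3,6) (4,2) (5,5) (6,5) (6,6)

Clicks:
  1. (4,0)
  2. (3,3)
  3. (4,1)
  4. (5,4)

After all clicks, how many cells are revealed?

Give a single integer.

Answer: 15

Derivation:
Click 1 (4,0) count=0: revealed 14 new [(3,0) (3,1) (4,0) (4,1) (5,0) (5,1) (5,2) (5,3) (5,4) (6,0) (6,1) (6,2) (6,3) (6,4)] -> total=14
Click 2 (3,3) count=1: revealed 1 new [(3,3)] -> total=15
Click 3 (4,1) count=1: revealed 0 new [(none)] -> total=15
Click 4 (5,4) count=2: revealed 0 new [(none)] -> total=15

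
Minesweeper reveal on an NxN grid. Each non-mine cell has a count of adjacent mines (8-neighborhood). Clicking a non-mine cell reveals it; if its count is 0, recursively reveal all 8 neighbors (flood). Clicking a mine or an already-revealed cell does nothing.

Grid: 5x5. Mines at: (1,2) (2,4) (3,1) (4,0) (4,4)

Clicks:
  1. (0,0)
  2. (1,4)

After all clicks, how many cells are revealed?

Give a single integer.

Answer: 7

Derivation:
Click 1 (0,0) count=0: revealed 6 new [(0,0) (0,1) (1,0) (1,1) (2,0) (2,1)] -> total=6
Click 2 (1,4) count=1: revealed 1 new [(1,4)] -> total=7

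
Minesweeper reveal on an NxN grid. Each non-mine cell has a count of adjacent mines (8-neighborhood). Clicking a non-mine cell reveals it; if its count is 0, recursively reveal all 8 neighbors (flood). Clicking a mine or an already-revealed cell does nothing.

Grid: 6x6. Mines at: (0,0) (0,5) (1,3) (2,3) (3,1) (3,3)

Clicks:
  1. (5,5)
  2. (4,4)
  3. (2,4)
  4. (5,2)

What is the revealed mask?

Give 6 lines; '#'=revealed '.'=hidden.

Answer: ......
....##
....##
....##
######
######

Derivation:
Click 1 (5,5) count=0: revealed 18 new [(1,4) (1,5) (2,4) (2,5) (3,4) (3,5) (4,0) (4,1) (4,2) (4,3) (4,4) (4,5) (5,0) (5,1) (5,2) (5,3) (5,4) (5,5)] -> total=18
Click 2 (4,4) count=1: revealed 0 new [(none)] -> total=18
Click 3 (2,4) count=3: revealed 0 new [(none)] -> total=18
Click 4 (5,2) count=0: revealed 0 new [(none)] -> total=18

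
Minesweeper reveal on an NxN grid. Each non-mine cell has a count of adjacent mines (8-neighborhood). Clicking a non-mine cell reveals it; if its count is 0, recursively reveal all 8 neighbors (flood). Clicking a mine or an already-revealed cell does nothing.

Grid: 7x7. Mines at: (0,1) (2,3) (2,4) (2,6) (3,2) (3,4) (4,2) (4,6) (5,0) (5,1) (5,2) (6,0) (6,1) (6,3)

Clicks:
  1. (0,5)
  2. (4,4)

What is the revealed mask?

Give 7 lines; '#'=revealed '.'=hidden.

Click 1 (0,5) count=0: revealed 10 new [(0,2) (0,3) (0,4) (0,5) (0,6) (1,2) (1,3) (1,4) (1,5) (1,6)] -> total=10
Click 2 (4,4) count=1: revealed 1 new [(4,4)] -> total=11

Answer: ..#####
..#####
.......
.......
....#..
.......
.......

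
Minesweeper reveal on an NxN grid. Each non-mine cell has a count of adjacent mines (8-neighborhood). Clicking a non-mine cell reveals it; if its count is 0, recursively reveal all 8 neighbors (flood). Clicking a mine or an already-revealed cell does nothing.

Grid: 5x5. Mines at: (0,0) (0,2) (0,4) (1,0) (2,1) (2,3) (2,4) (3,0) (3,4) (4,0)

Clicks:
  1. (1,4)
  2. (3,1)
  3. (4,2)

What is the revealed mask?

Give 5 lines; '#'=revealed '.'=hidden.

Answer: .....
....#
.....
.###.
.###.

Derivation:
Click 1 (1,4) count=3: revealed 1 new [(1,4)] -> total=1
Click 2 (3,1) count=3: revealed 1 new [(3,1)] -> total=2
Click 3 (4,2) count=0: revealed 5 new [(3,2) (3,3) (4,1) (4,2) (4,3)] -> total=7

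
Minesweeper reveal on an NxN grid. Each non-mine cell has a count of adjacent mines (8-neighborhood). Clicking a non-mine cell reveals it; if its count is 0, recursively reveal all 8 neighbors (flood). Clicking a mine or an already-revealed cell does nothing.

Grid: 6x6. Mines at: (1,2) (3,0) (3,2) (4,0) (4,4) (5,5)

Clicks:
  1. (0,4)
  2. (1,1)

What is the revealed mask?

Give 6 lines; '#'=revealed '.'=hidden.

Click 1 (0,4) count=0: revealed 12 new [(0,3) (0,4) (0,5) (1,3) (1,4) (1,5) (2,3) (2,4) (2,5) (3,3) (3,4) (3,5)] -> total=12
Click 2 (1,1) count=1: revealed 1 new [(1,1)] -> total=13

Answer: ...###
.#.###
...###
...###
......
......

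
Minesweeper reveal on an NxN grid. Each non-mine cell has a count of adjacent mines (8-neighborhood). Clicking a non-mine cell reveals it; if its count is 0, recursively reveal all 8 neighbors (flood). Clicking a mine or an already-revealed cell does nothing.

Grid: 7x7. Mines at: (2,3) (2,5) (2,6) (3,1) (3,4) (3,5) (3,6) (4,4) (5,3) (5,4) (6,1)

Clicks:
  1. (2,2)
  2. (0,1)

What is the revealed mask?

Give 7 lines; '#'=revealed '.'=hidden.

Click 1 (2,2) count=2: revealed 1 new [(2,2)] -> total=1
Click 2 (0,1) count=0: revealed 16 new [(0,0) (0,1) (0,2) (0,3) (0,4) (0,5) (0,6) (1,0) (1,1) (1,2) (1,3) (1,4) (1,5) (1,6) (2,0) (2,1)] -> total=17

Answer: #######
#######
###....
.......
.......
.......
.......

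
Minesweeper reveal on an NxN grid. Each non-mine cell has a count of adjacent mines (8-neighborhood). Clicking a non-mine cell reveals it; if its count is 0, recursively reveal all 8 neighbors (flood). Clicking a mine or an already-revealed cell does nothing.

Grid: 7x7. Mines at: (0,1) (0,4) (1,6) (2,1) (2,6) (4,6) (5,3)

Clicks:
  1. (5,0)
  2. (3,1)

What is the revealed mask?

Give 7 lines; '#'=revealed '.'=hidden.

Click 1 (5,0) count=0: revealed 12 new [(3,0) (3,1) (3,2) (4,0) (4,1) (4,2) (5,0) (5,1) (5,2) (6,0) (6,1) (6,2)] -> total=12
Click 2 (3,1) count=1: revealed 0 new [(none)] -> total=12

Answer: .......
.......
.......
###....
###....
###....
###....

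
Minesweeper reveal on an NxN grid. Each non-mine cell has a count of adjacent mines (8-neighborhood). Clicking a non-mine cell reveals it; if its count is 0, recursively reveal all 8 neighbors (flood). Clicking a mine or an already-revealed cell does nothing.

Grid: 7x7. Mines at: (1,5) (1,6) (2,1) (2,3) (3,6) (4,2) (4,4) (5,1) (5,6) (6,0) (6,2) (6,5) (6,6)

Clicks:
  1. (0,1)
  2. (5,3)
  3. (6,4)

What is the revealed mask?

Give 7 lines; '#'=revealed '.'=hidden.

Click 1 (0,1) count=0: revealed 10 new [(0,0) (0,1) (0,2) (0,3) (0,4) (1,0) (1,1) (1,2) (1,3) (1,4)] -> total=10
Click 2 (5,3) count=3: revealed 1 new [(5,3)] -> total=11
Click 3 (6,4) count=1: revealed 1 new [(6,4)] -> total=12

Answer: #####..
#####..
.......
.......
.......
...#...
....#..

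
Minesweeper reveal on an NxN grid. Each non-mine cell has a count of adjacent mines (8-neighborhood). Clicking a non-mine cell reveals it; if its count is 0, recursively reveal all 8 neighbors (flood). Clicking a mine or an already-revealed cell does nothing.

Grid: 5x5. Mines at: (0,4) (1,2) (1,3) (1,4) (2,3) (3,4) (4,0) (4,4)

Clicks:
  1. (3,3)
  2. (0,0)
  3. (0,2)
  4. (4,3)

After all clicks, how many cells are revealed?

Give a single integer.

Answer: 11

Derivation:
Click 1 (3,3) count=3: revealed 1 new [(3,3)] -> total=1
Click 2 (0,0) count=0: revealed 8 new [(0,0) (0,1) (1,0) (1,1) (2,0) (2,1) (3,0) (3,1)] -> total=9
Click 3 (0,2) count=2: revealed 1 new [(0,2)] -> total=10
Click 4 (4,3) count=2: revealed 1 new [(4,3)] -> total=11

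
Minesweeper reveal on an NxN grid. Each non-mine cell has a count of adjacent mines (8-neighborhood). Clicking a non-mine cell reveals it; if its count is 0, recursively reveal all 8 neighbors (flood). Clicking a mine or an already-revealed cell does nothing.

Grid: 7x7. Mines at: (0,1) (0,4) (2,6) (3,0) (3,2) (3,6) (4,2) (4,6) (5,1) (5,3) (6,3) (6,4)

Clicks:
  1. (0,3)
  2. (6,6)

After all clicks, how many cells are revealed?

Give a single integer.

Click 1 (0,3) count=1: revealed 1 new [(0,3)] -> total=1
Click 2 (6,6) count=0: revealed 4 new [(5,5) (5,6) (6,5) (6,6)] -> total=5

Answer: 5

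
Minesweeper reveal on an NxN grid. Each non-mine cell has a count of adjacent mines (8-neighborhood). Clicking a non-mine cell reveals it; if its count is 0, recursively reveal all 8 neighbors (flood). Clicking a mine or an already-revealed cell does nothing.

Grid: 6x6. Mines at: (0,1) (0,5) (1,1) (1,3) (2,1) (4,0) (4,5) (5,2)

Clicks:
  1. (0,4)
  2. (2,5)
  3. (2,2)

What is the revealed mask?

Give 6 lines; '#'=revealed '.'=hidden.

Answer: ....#.
....##
..#.##
....##
......
......

Derivation:
Click 1 (0,4) count=2: revealed 1 new [(0,4)] -> total=1
Click 2 (2,5) count=0: revealed 6 new [(1,4) (1,5) (2,4) (2,5) (3,4) (3,5)] -> total=7
Click 3 (2,2) count=3: revealed 1 new [(2,2)] -> total=8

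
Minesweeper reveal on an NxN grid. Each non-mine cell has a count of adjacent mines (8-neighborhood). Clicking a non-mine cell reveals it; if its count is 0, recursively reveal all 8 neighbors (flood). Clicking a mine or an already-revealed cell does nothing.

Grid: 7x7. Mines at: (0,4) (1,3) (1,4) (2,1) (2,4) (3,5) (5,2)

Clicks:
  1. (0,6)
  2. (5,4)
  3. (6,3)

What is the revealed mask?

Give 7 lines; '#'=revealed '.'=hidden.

Answer: .....##
.....##
.....##
.......
...####
...####
...####

Derivation:
Click 1 (0,6) count=0: revealed 6 new [(0,5) (0,6) (1,5) (1,6) (2,5) (2,6)] -> total=6
Click 2 (5,4) count=0: revealed 12 new [(4,3) (4,4) (4,5) (4,6) (5,3) (5,4) (5,5) (5,6) (6,3) (6,4) (6,5) (6,6)] -> total=18
Click 3 (6,3) count=1: revealed 0 new [(none)] -> total=18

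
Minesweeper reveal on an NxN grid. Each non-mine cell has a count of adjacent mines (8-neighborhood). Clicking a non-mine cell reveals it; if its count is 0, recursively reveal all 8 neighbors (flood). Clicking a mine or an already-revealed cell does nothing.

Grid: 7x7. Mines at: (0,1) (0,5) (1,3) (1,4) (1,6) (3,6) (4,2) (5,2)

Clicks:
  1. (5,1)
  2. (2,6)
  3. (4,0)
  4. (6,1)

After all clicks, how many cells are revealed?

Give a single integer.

Click 1 (5,1) count=2: revealed 1 new [(5,1)] -> total=1
Click 2 (2,6) count=2: revealed 1 new [(2,6)] -> total=2
Click 3 (4,0) count=0: revealed 14 new [(1,0) (1,1) (1,2) (2,0) (2,1) (2,2) (3,0) (3,1) (3,2) (4,0) (4,1) (5,0) (6,0) (6,1)] -> total=16
Click 4 (6,1) count=1: revealed 0 new [(none)] -> total=16

Answer: 16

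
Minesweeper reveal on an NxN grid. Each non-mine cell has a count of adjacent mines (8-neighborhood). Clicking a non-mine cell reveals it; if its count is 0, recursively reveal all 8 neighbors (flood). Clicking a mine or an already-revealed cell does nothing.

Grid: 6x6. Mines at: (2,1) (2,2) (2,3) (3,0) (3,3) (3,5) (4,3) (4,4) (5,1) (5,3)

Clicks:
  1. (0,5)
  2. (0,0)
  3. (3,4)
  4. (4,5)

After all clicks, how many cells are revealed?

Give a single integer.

Answer: 16

Derivation:
Click 1 (0,5) count=0: revealed 14 new [(0,0) (0,1) (0,2) (0,3) (0,4) (0,5) (1,0) (1,1) (1,2) (1,3) (1,4) (1,5) (2,4) (2,5)] -> total=14
Click 2 (0,0) count=0: revealed 0 new [(none)] -> total=14
Click 3 (3,4) count=5: revealed 1 new [(3,4)] -> total=15
Click 4 (4,5) count=2: revealed 1 new [(4,5)] -> total=16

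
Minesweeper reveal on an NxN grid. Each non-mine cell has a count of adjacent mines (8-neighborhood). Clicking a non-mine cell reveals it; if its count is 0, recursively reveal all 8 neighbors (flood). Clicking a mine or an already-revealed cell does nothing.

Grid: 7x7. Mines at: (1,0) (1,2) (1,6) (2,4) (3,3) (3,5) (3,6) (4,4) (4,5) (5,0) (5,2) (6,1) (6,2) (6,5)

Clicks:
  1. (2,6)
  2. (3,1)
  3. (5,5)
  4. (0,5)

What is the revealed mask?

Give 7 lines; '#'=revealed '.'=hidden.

Answer: .....#.
.......
###...#
###....
###....
.....#.
.......

Derivation:
Click 1 (2,6) count=3: revealed 1 new [(2,6)] -> total=1
Click 2 (3,1) count=0: revealed 9 new [(2,0) (2,1) (2,2) (3,0) (3,1) (3,2) (4,0) (4,1) (4,2)] -> total=10
Click 3 (5,5) count=3: revealed 1 new [(5,5)] -> total=11
Click 4 (0,5) count=1: revealed 1 new [(0,5)] -> total=12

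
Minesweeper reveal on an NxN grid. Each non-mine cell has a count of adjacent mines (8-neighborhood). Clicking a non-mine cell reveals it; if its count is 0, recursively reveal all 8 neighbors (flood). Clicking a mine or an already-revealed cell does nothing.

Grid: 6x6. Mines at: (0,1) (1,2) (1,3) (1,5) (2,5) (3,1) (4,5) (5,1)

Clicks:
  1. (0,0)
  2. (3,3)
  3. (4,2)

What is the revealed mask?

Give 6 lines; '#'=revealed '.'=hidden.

Answer: #.....
......
..###.
..###.
..###.
..###.

Derivation:
Click 1 (0,0) count=1: revealed 1 new [(0,0)] -> total=1
Click 2 (3,3) count=0: revealed 12 new [(2,2) (2,3) (2,4) (3,2) (3,3) (3,4) (4,2) (4,3) (4,4) (5,2) (5,3) (5,4)] -> total=13
Click 3 (4,2) count=2: revealed 0 new [(none)] -> total=13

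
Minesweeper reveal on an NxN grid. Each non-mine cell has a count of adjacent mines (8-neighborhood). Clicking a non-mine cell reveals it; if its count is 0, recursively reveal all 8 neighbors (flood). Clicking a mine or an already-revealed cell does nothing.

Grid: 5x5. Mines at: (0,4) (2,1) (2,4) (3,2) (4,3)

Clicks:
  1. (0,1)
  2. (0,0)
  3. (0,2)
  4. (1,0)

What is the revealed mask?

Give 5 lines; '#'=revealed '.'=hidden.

Answer: ####.
####.
.....
.....
.....

Derivation:
Click 1 (0,1) count=0: revealed 8 new [(0,0) (0,1) (0,2) (0,3) (1,0) (1,1) (1,2) (1,3)] -> total=8
Click 2 (0,0) count=0: revealed 0 new [(none)] -> total=8
Click 3 (0,2) count=0: revealed 0 new [(none)] -> total=8
Click 4 (1,0) count=1: revealed 0 new [(none)] -> total=8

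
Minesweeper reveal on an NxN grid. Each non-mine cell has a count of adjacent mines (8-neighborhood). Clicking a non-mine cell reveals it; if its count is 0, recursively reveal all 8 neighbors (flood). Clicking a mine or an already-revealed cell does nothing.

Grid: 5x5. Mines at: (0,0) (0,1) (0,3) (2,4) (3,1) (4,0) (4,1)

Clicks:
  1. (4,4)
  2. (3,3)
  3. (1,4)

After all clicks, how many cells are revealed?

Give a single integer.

Answer: 7

Derivation:
Click 1 (4,4) count=0: revealed 6 new [(3,2) (3,3) (3,4) (4,2) (4,3) (4,4)] -> total=6
Click 2 (3,3) count=1: revealed 0 new [(none)] -> total=6
Click 3 (1,4) count=2: revealed 1 new [(1,4)] -> total=7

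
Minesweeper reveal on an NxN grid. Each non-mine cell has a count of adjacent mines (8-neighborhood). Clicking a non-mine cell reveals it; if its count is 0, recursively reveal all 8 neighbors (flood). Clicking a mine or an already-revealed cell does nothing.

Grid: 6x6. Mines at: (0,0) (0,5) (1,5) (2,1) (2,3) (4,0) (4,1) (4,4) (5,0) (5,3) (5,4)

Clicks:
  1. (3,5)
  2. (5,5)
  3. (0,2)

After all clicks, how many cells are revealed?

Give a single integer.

Click 1 (3,5) count=1: revealed 1 new [(3,5)] -> total=1
Click 2 (5,5) count=2: revealed 1 new [(5,5)] -> total=2
Click 3 (0,2) count=0: revealed 8 new [(0,1) (0,2) (0,3) (0,4) (1,1) (1,2) (1,3) (1,4)] -> total=10

Answer: 10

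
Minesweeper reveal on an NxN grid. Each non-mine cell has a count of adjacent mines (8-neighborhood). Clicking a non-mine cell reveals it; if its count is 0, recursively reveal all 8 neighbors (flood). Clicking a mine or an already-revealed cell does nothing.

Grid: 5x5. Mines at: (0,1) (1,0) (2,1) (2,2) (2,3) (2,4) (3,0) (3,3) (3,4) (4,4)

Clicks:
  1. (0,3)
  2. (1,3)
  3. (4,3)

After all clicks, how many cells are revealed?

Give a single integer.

Answer: 7

Derivation:
Click 1 (0,3) count=0: revealed 6 new [(0,2) (0,3) (0,4) (1,2) (1,3) (1,4)] -> total=6
Click 2 (1,3) count=3: revealed 0 new [(none)] -> total=6
Click 3 (4,3) count=3: revealed 1 new [(4,3)] -> total=7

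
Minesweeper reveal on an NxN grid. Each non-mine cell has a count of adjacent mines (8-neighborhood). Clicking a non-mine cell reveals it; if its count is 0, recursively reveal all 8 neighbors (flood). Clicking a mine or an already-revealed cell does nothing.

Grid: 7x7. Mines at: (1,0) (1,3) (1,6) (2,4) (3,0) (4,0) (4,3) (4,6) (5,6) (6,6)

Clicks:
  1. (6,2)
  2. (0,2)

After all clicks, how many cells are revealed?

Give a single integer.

Click 1 (6,2) count=0: revealed 12 new [(5,0) (5,1) (5,2) (5,3) (5,4) (5,5) (6,0) (6,1) (6,2) (6,3) (6,4) (6,5)] -> total=12
Click 2 (0,2) count=1: revealed 1 new [(0,2)] -> total=13

Answer: 13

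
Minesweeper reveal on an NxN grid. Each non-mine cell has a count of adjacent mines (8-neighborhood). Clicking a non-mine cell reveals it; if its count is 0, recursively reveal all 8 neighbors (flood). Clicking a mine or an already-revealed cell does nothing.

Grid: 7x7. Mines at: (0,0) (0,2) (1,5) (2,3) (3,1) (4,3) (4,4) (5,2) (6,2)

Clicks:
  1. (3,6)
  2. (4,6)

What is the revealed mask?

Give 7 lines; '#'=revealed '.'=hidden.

Answer: .......
.......
.....##
.....##
.....##
...####
...####

Derivation:
Click 1 (3,6) count=0: revealed 14 new [(2,5) (2,6) (3,5) (3,6) (4,5) (4,6) (5,3) (5,4) (5,5) (5,6) (6,3) (6,4) (6,5) (6,6)] -> total=14
Click 2 (4,6) count=0: revealed 0 new [(none)] -> total=14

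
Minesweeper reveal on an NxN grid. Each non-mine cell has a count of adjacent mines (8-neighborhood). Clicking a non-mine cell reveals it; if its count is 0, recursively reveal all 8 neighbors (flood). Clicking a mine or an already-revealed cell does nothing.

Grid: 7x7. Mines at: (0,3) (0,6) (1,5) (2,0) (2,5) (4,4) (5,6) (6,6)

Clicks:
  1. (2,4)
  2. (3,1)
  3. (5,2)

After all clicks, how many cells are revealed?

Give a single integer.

Click 1 (2,4) count=2: revealed 1 new [(2,4)] -> total=1
Click 2 (3,1) count=1: revealed 1 new [(3,1)] -> total=2
Click 3 (5,2) count=0: revealed 27 new [(1,1) (1,2) (1,3) (1,4) (2,1) (2,2) (2,3) (3,0) (3,2) (3,3) (3,4) (4,0) (4,1) (4,2) (4,3) (5,0) (5,1) (5,2) (5,3) (5,4) (5,5) (6,0) (6,1) (6,2) (6,3) (6,4) (6,5)] -> total=29

Answer: 29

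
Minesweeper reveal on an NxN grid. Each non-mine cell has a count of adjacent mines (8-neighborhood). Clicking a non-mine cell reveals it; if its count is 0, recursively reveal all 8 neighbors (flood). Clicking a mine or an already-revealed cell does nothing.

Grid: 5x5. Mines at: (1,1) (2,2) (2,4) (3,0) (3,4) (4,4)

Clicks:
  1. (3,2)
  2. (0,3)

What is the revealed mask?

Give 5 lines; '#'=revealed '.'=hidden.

Answer: ..###
..###
.....
..#..
.....

Derivation:
Click 1 (3,2) count=1: revealed 1 new [(3,2)] -> total=1
Click 2 (0,3) count=0: revealed 6 new [(0,2) (0,3) (0,4) (1,2) (1,3) (1,4)] -> total=7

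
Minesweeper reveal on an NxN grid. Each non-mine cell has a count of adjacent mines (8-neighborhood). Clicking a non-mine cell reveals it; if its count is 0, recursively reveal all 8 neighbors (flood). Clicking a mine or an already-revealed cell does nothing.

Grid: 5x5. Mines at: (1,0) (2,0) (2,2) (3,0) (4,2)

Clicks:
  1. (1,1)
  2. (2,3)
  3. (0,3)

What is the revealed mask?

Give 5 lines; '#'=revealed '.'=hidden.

Click 1 (1,1) count=3: revealed 1 new [(1,1)] -> total=1
Click 2 (2,3) count=1: revealed 1 new [(2,3)] -> total=2
Click 3 (0,3) count=0: revealed 12 new [(0,1) (0,2) (0,3) (0,4) (1,2) (1,3) (1,4) (2,4) (3,3) (3,4) (4,3) (4,4)] -> total=14

Answer: .####
.####
...##
...##
...##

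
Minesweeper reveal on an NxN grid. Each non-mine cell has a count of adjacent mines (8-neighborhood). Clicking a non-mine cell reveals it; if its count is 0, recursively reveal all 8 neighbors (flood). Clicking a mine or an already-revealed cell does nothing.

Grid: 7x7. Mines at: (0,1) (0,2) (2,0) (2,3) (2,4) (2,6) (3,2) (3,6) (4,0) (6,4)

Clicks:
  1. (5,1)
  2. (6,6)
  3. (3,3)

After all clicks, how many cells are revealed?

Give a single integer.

Answer: 8

Derivation:
Click 1 (5,1) count=1: revealed 1 new [(5,1)] -> total=1
Click 2 (6,6) count=0: revealed 6 new [(4,5) (4,6) (5,5) (5,6) (6,5) (6,6)] -> total=7
Click 3 (3,3) count=3: revealed 1 new [(3,3)] -> total=8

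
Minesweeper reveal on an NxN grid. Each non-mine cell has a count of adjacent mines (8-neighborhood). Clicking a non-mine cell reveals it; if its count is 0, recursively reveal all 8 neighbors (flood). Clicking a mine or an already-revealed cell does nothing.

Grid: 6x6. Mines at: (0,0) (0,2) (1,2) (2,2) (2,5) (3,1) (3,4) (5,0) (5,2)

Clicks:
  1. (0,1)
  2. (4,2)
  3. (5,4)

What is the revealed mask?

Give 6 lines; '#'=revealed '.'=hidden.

Answer: .#....
......
......
......
..####
...###

Derivation:
Click 1 (0,1) count=3: revealed 1 new [(0,1)] -> total=1
Click 2 (4,2) count=2: revealed 1 new [(4,2)] -> total=2
Click 3 (5,4) count=0: revealed 6 new [(4,3) (4,4) (4,5) (5,3) (5,4) (5,5)] -> total=8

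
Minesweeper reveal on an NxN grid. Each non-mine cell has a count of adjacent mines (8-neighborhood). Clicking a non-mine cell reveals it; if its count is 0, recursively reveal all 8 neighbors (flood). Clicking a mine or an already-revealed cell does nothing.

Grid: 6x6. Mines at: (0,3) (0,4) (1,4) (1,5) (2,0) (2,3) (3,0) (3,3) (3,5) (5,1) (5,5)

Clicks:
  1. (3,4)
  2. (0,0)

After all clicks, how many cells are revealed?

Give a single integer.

Click 1 (3,4) count=3: revealed 1 new [(3,4)] -> total=1
Click 2 (0,0) count=0: revealed 6 new [(0,0) (0,1) (0,2) (1,0) (1,1) (1,2)] -> total=7

Answer: 7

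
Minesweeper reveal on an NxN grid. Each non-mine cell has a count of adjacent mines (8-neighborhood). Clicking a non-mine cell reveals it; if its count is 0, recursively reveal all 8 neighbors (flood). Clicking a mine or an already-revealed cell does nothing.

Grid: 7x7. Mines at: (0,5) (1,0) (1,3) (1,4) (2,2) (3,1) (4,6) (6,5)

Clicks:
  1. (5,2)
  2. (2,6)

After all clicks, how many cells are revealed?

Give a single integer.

Answer: 28

Derivation:
Click 1 (5,2) count=0: revealed 24 new [(2,3) (2,4) (2,5) (3,2) (3,3) (3,4) (3,5) (4,0) (4,1) (4,2) (4,3) (4,4) (4,5) (5,0) (5,1) (5,2) (5,3) (5,4) (5,5) (6,0) (6,1) (6,2) (6,3) (6,4)] -> total=24
Click 2 (2,6) count=0: revealed 4 new [(1,5) (1,6) (2,6) (3,6)] -> total=28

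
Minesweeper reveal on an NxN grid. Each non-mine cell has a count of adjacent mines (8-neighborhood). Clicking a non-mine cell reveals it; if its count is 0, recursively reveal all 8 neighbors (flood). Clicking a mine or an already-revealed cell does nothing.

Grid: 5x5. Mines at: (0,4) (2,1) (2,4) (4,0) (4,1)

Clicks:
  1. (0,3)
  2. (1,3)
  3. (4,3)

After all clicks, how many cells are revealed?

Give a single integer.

Click 1 (0,3) count=1: revealed 1 new [(0,3)] -> total=1
Click 2 (1,3) count=2: revealed 1 new [(1,3)] -> total=2
Click 3 (4,3) count=0: revealed 6 new [(3,2) (3,3) (3,4) (4,2) (4,3) (4,4)] -> total=8

Answer: 8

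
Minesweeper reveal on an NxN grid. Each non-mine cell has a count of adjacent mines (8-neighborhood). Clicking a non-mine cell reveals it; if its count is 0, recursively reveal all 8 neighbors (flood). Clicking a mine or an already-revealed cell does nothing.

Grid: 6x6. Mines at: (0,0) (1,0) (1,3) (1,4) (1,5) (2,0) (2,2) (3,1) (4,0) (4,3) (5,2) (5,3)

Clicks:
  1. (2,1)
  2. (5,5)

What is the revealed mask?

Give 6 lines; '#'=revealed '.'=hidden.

Answer: ......
......
.#..##
....##
....##
....##

Derivation:
Click 1 (2,1) count=4: revealed 1 new [(2,1)] -> total=1
Click 2 (5,5) count=0: revealed 8 new [(2,4) (2,5) (3,4) (3,5) (4,4) (4,5) (5,4) (5,5)] -> total=9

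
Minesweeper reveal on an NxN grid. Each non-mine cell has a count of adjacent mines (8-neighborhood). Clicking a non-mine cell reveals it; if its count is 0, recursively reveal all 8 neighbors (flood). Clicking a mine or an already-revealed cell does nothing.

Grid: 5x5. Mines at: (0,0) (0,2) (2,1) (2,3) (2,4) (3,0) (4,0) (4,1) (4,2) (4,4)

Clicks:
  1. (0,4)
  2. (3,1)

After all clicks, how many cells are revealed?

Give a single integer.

Click 1 (0,4) count=0: revealed 4 new [(0,3) (0,4) (1,3) (1,4)] -> total=4
Click 2 (3,1) count=5: revealed 1 new [(3,1)] -> total=5

Answer: 5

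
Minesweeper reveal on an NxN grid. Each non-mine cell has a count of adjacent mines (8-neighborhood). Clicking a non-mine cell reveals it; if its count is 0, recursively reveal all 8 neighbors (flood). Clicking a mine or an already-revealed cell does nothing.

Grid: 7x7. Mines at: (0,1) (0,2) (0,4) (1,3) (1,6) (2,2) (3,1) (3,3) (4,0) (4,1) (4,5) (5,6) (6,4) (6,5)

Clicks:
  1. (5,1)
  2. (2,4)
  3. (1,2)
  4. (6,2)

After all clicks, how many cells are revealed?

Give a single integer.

Answer: 10

Derivation:
Click 1 (5,1) count=2: revealed 1 new [(5,1)] -> total=1
Click 2 (2,4) count=2: revealed 1 new [(2,4)] -> total=2
Click 3 (1,2) count=4: revealed 1 new [(1,2)] -> total=3
Click 4 (6,2) count=0: revealed 7 new [(5,0) (5,2) (5,3) (6,0) (6,1) (6,2) (6,3)] -> total=10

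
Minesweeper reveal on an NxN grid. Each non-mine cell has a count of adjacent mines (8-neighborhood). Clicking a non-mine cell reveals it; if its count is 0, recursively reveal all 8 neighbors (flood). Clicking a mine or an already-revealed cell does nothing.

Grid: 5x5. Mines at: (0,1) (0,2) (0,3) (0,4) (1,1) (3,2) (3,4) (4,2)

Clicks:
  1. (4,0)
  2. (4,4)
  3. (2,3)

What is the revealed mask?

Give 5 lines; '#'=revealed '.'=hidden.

Answer: .....
.....
##.#.
##...
##..#

Derivation:
Click 1 (4,0) count=0: revealed 6 new [(2,0) (2,1) (3,0) (3,1) (4,0) (4,1)] -> total=6
Click 2 (4,4) count=1: revealed 1 new [(4,4)] -> total=7
Click 3 (2,3) count=2: revealed 1 new [(2,3)] -> total=8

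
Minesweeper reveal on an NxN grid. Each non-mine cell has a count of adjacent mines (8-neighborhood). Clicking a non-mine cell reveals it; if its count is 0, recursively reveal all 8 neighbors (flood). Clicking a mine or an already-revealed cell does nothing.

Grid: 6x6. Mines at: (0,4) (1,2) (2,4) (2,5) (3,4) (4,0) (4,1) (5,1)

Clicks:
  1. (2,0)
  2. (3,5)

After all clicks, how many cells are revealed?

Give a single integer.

Answer: 9

Derivation:
Click 1 (2,0) count=0: revealed 8 new [(0,0) (0,1) (1,0) (1,1) (2,0) (2,1) (3,0) (3,1)] -> total=8
Click 2 (3,5) count=3: revealed 1 new [(3,5)] -> total=9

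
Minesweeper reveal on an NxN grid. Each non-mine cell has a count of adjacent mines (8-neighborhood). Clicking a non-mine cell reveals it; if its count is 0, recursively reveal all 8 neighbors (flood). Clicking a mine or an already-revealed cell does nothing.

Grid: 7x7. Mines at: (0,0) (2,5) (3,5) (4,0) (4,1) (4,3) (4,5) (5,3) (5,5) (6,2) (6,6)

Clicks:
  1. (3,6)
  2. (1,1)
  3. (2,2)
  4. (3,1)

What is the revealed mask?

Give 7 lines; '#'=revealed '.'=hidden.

Answer: .######
#######
#####..
#####.#
.......
.......
.......

Derivation:
Click 1 (3,6) count=3: revealed 1 new [(3,6)] -> total=1
Click 2 (1,1) count=1: revealed 1 new [(1,1)] -> total=2
Click 3 (2,2) count=0: revealed 22 new [(0,1) (0,2) (0,3) (0,4) (0,5) (0,6) (1,0) (1,2) (1,3) (1,4) (1,5) (1,6) (2,0) (2,1) (2,2) (2,3) (2,4) (3,0) (3,1) (3,2) (3,3) (3,4)] -> total=24
Click 4 (3,1) count=2: revealed 0 new [(none)] -> total=24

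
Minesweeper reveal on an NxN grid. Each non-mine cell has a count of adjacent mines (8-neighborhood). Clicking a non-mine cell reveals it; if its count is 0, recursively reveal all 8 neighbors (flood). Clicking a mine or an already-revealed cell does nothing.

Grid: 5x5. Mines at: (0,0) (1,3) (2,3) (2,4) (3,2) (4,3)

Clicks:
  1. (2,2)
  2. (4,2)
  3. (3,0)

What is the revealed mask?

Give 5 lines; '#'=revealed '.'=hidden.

Click 1 (2,2) count=3: revealed 1 new [(2,2)] -> total=1
Click 2 (4,2) count=2: revealed 1 new [(4,2)] -> total=2
Click 3 (3,0) count=0: revealed 8 new [(1,0) (1,1) (2,0) (2,1) (3,0) (3,1) (4,0) (4,1)] -> total=10

Answer: .....
##...
###..
##...
###..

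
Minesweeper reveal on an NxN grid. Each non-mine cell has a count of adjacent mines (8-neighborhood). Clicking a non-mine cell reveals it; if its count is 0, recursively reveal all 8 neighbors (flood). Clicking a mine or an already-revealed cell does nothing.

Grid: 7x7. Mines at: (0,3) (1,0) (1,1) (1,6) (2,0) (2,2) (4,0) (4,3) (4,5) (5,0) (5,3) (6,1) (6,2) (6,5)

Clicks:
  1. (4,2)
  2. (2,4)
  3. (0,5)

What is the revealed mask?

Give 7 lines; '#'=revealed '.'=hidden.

Click 1 (4,2) count=2: revealed 1 new [(4,2)] -> total=1
Click 2 (2,4) count=0: revealed 9 new [(1,3) (1,4) (1,5) (2,3) (2,4) (2,5) (3,3) (3,4) (3,5)] -> total=10
Click 3 (0,5) count=1: revealed 1 new [(0,5)] -> total=11

Answer: .....#.
...###.
...###.
...###.
..#....
.......
.......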